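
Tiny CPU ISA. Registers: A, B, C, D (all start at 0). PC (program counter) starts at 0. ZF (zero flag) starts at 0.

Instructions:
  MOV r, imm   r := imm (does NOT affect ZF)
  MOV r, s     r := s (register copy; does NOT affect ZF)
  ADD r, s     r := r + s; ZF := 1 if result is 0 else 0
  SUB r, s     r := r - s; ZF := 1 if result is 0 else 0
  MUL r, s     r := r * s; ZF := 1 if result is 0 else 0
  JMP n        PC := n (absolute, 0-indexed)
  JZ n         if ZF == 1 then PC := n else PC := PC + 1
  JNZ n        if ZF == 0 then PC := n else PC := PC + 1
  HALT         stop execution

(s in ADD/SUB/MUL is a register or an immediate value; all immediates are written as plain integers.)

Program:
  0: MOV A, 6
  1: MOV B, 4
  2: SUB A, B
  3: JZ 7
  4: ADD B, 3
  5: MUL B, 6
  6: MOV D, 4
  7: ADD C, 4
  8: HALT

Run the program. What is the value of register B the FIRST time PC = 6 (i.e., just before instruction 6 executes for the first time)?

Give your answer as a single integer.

Step 1: PC=0 exec 'MOV A, 6'. After: A=6 B=0 C=0 D=0 ZF=0 PC=1
Step 2: PC=1 exec 'MOV B, 4'. After: A=6 B=4 C=0 D=0 ZF=0 PC=2
Step 3: PC=2 exec 'SUB A, B'. After: A=2 B=4 C=0 D=0 ZF=0 PC=3
Step 4: PC=3 exec 'JZ 7'. After: A=2 B=4 C=0 D=0 ZF=0 PC=4
Step 5: PC=4 exec 'ADD B, 3'. After: A=2 B=7 C=0 D=0 ZF=0 PC=5
Step 6: PC=5 exec 'MUL B, 6'. After: A=2 B=42 C=0 D=0 ZF=0 PC=6
First time PC=6: B=42

42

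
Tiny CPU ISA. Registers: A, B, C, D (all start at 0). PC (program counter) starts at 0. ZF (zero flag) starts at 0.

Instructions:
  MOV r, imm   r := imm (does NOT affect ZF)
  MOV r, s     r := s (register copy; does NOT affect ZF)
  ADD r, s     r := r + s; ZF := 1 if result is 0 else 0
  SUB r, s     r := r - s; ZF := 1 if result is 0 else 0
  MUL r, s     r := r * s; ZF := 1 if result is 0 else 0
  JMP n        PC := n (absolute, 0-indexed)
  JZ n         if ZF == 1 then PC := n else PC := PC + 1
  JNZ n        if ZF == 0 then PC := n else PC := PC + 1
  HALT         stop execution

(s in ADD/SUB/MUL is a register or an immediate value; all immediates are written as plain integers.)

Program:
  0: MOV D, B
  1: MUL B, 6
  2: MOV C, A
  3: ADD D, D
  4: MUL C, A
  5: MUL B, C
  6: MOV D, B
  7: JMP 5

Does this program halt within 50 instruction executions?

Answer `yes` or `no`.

Step 1: PC=0 exec 'MOV D, B'. After: A=0 B=0 C=0 D=0 ZF=0 PC=1
Step 2: PC=1 exec 'MUL B, 6'. After: A=0 B=0 C=0 D=0 ZF=1 PC=2
Step 3: PC=2 exec 'MOV C, A'. After: A=0 B=0 C=0 D=0 ZF=1 PC=3
Step 4: PC=3 exec 'ADD D, D'. After: A=0 B=0 C=0 D=0 ZF=1 PC=4
Step 5: PC=4 exec 'MUL C, A'. After: A=0 B=0 C=0 D=0 ZF=1 PC=5
Step 6: PC=5 exec 'MUL B, C'. After: A=0 B=0 C=0 D=0 ZF=1 PC=6
Step 7: PC=6 exec 'MOV D, B'. After: A=0 B=0 C=0 D=0 ZF=1 PC=7
Step 8: PC=7 exec 'JMP 5'. After: A=0 B=0 C=0 D=0 ZF=1 PC=5
State after step 8 equals state after step 5: the program is in a cycle of length 3 and will never halt.

Answer: no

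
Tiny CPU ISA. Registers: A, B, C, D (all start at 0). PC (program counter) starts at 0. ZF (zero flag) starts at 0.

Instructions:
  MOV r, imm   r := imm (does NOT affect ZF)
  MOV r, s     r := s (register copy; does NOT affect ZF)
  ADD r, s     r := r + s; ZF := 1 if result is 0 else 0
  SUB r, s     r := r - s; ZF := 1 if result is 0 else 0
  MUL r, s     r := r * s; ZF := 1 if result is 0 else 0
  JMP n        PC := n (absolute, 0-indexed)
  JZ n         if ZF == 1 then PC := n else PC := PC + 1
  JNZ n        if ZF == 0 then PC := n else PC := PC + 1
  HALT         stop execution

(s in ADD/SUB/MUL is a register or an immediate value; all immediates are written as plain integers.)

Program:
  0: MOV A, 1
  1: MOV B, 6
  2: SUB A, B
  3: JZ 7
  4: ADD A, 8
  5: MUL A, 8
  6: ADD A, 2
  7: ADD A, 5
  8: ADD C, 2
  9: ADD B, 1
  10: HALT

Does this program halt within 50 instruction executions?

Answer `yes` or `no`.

Answer: yes

Derivation:
Step 1: PC=0 exec 'MOV A, 1'. After: A=1 B=0 C=0 D=0 ZF=0 PC=1
Step 2: PC=1 exec 'MOV B, 6'. After: A=1 B=6 C=0 D=0 ZF=0 PC=2
Step 3: PC=2 exec 'SUB A, B'. After: A=-5 B=6 C=0 D=0 ZF=0 PC=3
Step 4: PC=3 exec 'JZ 7'. After: A=-5 B=6 C=0 D=0 ZF=0 PC=4
Step 5: PC=4 exec 'ADD A, 8'. After: A=3 B=6 C=0 D=0 ZF=0 PC=5
Step 6: PC=5 exec 'MUL A, 8'. After: A=24 B=6 C=0 D=0 ZF=0 PC=6
Step 7: PC=6 exec 'ADD A, 2'. After: A=26 B=6 C=0 D=0 ZF=0 PC=7
Step 8: PC=7 exec 'ADD A, 5'. After: A=31 B=6 C=0 D=0 ZF=0 PC=8
Step 9: PC=8 exec 'ADD C, 2'. After: A=31 B=6 C=2 D=0 ZF=0 PC=9
Step 10: PC=9 exec 'ADD B, 1'. After: A=31 B=7 C=2 D=0 ZF=0 PC=10
Step 11: PC=10 exec 'HALT'. After: A=31 B=7 C=2 D=0 ZF=0 PC=10 HALTED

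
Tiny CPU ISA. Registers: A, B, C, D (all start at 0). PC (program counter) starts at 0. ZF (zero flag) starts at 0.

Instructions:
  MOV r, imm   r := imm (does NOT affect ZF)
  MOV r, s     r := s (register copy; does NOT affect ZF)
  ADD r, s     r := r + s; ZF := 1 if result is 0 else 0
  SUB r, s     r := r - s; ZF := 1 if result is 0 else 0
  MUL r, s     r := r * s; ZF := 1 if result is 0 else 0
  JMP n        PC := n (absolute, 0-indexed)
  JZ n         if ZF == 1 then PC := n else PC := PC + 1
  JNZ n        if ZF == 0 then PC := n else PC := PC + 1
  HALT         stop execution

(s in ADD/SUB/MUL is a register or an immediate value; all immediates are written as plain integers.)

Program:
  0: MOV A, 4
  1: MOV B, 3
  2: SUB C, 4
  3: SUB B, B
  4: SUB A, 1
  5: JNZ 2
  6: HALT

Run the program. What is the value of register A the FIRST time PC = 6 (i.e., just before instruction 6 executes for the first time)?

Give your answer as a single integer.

Step 1: PC=0 exec 'MOV A, 4'. After: A=4 B=0 C=0 D=0 ZF=0 PC=1
Step 2: PC=1 exec 'MOV B, 3'. After: A=4 B=3 C=0 D=0 ZF=0 PC=2
Step 3: PC=2 exec 'SUB C, 4'. After: A=4 B=3 C=-4 D=0 ZF=0 PC=3
Step 4: PC=3 exec 'SUB B, B'. After: A=4 B=0 C=-4 D=0 ZF=1 PC=4
Step 5: PC=4 exec 'SUB A, 1'. After: A=3 B=0 C=-4 D=0 ZF=0 PC=5
Step 6: PC=5 exec 'JNZ 2'. After: A=3 B=0 C=-4 D=0 ZF=0 PC=2
Step 7: PC=2 exec 'SUB C, 4'. After: A=3 B=0 C=-8 D=0 ZF=0 PC=3
Step 8: PC=3 exec 'SUB B, B'. After: A=3 B=0 C=-8 D=0 ZF=1 PC=4
Step 9: PC=4 exec 'SUB A, 1'. After: A=2 B=0 C=-8 D=0 ZF=0 PC=5
Step 10: PC=5 exec 'JNZ 2'. After: A=2 B=0 C=-8 D=0 ZF=0 PC=2
Step 11: PC=2 exec 'SUB C, 4'. After: A=2 B=0 C=-12 D=0 ZF=0 PC=3
Step 12: PC=3 exec 'SUB B, B'. After: A=2 B=0 C=-12 D=0 ZF=1 PC=4
Step 13: PC=4 exec 'SUB A, 1'. After: A=1 B=0 C=-12 D=0 ZF=0 PC=5
Step 14: PC=5 exec 'JNZ 2'. After: A=1 B=0 C=-12 D=0 ZF=0 PC=2
Step 15: PC=2 exec 'SUB C, 4'. After: A=1 B=0 C=-16 D=0 ZF=0 PC=3
Step 16: PC=3 exec 'SUB B, B'. After: A=1 B=0 C=-16 D=0 ZF=1 PC=4
Step 17: PC=4 exec 'SUB A, 1'. After: A=0 B=0 C=-16 D=0 ZF=1 PC=5
Step 18: PC=5 exec 'JNZ 2'. After: A=0 B=0 C=-16 D=0 ZF=1 PC=6
First time PC=6: A=0

0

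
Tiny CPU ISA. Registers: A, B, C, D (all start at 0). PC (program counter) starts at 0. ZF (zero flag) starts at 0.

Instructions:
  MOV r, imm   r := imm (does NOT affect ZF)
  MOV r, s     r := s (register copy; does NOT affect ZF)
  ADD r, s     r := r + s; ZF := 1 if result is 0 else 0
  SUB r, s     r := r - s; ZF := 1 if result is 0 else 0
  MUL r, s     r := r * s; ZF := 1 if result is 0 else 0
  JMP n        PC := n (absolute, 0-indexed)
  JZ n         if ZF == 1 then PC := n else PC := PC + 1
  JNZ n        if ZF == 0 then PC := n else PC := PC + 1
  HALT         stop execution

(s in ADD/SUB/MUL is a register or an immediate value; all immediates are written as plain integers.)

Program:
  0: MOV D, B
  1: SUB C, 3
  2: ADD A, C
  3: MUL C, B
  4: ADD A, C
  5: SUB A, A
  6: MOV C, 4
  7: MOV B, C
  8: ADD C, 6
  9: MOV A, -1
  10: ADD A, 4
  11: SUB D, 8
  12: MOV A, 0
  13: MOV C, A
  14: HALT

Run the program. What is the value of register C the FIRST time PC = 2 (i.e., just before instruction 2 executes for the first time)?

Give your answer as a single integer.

Step 1: PC=0 exec 'MOV D, B'. After: A=0 B=0 C=0 D=0 ZF=0 PC=1
Step 2: PC=1 exec 'SUB C, 3'. After: A=0 B=0 C=-3 D=0 ZF=0 PC=2
First time PC=2: C=-3

-3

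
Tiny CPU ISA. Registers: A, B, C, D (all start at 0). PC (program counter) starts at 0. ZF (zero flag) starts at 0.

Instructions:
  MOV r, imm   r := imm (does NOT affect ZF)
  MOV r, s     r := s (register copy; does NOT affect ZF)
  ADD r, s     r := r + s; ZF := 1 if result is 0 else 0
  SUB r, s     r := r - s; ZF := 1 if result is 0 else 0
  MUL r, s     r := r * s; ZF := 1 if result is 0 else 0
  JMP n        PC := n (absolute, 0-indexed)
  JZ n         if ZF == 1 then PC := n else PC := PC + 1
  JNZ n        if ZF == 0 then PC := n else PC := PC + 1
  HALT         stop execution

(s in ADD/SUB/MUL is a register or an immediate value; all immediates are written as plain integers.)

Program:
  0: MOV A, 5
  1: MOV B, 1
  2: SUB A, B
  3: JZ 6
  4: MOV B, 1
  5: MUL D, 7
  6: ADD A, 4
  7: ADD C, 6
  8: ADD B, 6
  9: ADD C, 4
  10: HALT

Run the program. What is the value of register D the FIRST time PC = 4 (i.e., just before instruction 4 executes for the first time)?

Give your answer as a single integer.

Step 1: PC=0 exec 'MOV A, 5'. After: A=5 B=0 C=0 D=0 ZF=0 PC=1
Step 2: PC=1 exec 'MOV B, 1'. After: A=5 B=1 C=0 D=0 ZF=0 PC=2
Step 3: PC=2 exec 'SUB A, B'. After: A=4 B=1 C=0 D=0 ZF=0 PC=3
Step 4: PC=3 exec 'JZ 6'. After: A=4 B=1 C=0 D=0 ZF=0 PC=4
First time PC=4: D=0

0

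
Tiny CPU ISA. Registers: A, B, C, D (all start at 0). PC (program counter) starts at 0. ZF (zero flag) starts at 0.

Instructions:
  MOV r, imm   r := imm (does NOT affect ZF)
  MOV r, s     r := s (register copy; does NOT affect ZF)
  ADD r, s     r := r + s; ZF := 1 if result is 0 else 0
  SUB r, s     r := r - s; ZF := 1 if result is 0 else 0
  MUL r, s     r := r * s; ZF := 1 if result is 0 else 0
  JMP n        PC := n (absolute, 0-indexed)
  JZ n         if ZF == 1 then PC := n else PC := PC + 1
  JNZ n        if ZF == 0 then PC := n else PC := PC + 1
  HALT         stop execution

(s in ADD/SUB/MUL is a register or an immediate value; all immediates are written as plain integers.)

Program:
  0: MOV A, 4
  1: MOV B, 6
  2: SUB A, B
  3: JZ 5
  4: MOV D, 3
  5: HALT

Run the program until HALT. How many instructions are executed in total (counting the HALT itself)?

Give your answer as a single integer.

Step 1: PC=0 exec 'MOV A, 4'. After: A=4 B=0 C=0 D=0 ZF=0 PC=1
Step 2: PC=1 exec 'MOV B, 6'. After: A=4 B=6 C=0 D=0 ZF=0 PC=2
Step 3: PC=2 exec 'SUB A, B'. After: A=-2 B=6 C=0 D=0 ZF=0 PC=3
Step 4: PC=3 exec 'JZ 5'. After: A=-2 B=6 C=0 D=0 ZF=0 PC=4
Step 5: PC=4 exec 'MOV D, 3'. After: A=-2 B=6 C=0 D=3 ZF=0 PC=5
Step 6: PC=5 exec 'HALT'. After: A=-2 B=6 C=0 D=3 ZF=0 PC=5 HALTED
Total instructions executed: 6

Answer: 6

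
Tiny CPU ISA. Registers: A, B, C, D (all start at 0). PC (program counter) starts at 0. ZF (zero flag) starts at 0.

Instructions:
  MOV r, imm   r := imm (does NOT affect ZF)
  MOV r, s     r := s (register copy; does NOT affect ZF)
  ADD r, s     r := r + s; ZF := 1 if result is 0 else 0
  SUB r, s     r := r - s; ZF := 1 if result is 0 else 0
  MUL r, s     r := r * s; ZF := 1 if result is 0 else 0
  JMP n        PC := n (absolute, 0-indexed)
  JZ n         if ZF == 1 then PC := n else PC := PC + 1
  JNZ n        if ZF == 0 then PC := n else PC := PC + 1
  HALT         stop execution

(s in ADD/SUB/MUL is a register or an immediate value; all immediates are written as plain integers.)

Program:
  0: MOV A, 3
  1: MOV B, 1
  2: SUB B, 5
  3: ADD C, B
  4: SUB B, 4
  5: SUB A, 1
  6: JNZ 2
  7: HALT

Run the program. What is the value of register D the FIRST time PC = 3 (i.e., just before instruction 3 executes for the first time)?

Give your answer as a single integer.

Step 1: PC=0 exec 'MOV A, 3'. After: A=3 B=0 C=0 D=0 ZF=0 PC=1
Step 2: PC=1 exec 'MOV B, 1'. After: A=3 B=1 C=0 D=0 ZF=0 PC=2
Step 3: PC=2 exec 'SUB B, 5'. After: A=3 B=-4 C=0 D=0 ZF=0 PC=3
First time PC=3: D=0

0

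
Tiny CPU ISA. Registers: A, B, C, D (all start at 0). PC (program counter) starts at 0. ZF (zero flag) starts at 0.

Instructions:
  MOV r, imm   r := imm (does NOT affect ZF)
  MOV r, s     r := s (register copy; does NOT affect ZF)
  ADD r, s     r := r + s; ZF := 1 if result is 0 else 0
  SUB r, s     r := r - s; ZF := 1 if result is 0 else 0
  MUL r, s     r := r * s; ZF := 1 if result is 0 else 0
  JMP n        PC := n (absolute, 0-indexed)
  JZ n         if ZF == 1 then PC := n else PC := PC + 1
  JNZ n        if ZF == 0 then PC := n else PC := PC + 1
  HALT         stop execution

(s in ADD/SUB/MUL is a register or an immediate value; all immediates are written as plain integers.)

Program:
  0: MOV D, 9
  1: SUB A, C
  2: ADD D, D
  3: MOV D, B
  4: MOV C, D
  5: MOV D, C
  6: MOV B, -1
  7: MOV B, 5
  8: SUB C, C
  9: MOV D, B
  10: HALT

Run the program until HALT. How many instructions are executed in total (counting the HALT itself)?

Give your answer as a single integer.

Answer: 11

Derivation:
Step 1: PC=0 exec 'MOV D, 9'. After: A=0 B=0 C=0 D=9 ZF=0 PC=1
Step 2: PC=1 exec 'SUB A, C'. After: A=0 B=0 C=0 D=9 ZF=1 PC=2
Step 3: PC=2 exec 'ADD D, D'. After: A=0 B=0 C=0 D=18 ZF=0 PC=3
Step 4: PC=3 exec 'MOV D, B'. After: A=0 B=0 C=0 D=0 ZF=0 PC=4
Step 5: PC=4 exec 'MOV C, D'. After: A=0 B=0 C=0 D=0 ZF=0 PC=5
Step 6: PC=5 exec 'MOV D, C'. After: A=0 B=0 C=0 D=0 ZF=0 PC=6
Step 7: PC=6 exec 'MOV B, -1'. After: A=0 B=-1 C=0 D=0 ZF=0 PC=7
Step 8: PC=7 exec 'MOV B, 5'. After: A=0 B=5 C=0 D=0 ZF=0 PC=8
Step 9: PC=8 exec 'SUB C, C'. After: A=0 B=5 C=0 D=0 ZF=1 PC=9
Step 10: PC=9 exec 'MOV D, B'. After: A=0 B=5 C=0 D=5 ZF=1 PC=10
Step 11: PC=10 exec 'HALT'. After: A=0 B=5 C=0 D=5 ZF=1 PC=10 HALTED
Total instructions executed: 11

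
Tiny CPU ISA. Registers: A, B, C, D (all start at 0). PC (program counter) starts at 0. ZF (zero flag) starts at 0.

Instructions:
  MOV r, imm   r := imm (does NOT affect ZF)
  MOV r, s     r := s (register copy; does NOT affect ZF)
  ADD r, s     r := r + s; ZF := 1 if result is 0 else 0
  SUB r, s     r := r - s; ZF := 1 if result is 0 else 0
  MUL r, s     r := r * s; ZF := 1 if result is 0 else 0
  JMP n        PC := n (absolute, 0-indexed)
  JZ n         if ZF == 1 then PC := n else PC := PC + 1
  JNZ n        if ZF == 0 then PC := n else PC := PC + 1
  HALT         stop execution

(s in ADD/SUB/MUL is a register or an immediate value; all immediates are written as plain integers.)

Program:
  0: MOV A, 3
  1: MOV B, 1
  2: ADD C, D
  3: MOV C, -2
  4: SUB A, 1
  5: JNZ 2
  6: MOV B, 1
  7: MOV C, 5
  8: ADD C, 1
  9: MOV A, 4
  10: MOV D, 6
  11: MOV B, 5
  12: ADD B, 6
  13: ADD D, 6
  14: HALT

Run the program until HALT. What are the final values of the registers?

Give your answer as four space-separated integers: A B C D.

Step 1: PC=0 exec 'MOV A, 3'. After: A=3 B=0 C=0 D=0 ZF=0 PC=1
Step 2: PC=1 exec 'MOV B, 1'. After: A=3 B=1 C=0 D=0 ZF=0 PC=2
Step 3: PC=2 exec 'ADD C, D'. After: A=3 B=1 C=0 D=0 ZF=1 PC=3
Step 4: PC=3 exec 'MOV C, -2'. After: A=3 B=1 C=-2 D=0 ZF=1 PC=4
Step 5: PC=4 exec 'SUB A, 1'. After: A=2 B=1 C=-2 D=0 ZF=0 PC=5
Step 6: PC=5 exec 'JNZ 2'. After: A=2 B=1 C=-2 D=0 ZF=0 PC=2
Step 7: PC=2 exec 'ADD C, D'. After: A=2 B=1 C=-2 D=0 ZF=0 PC=3
Step 8: PC=3 exec 'MOV C, -2'. After: A=2 B=1 C=-2 D=0 ZF=0 PC=4
Step 9: PC=4 exec 'SUB A, 1'. After: A=1 B=1 C=-2 D=0 ZF=0 PC=5
Step 10: PC=5 exec 'JNZ 2'. After: A=1 B=1 C=-2 D=0 ZF=0 PC=2
Step 11: PC=2 exec 'ADD C, D'. After: A=1 B=1 C=-2 D=0 ZF=0 PC=3
Step 12: PC=3 exec 'MOV C, -2'. After: A=1 B=1 C=-2 D=0 ZF=0 PC=4
Step 13: PC=4 exec 'SUB A, 1'. After: A=0 B=1 C=-2 D=0 ZF=1 PC=5
Step 14: PC=5 exec 'JNZ 2'. After: A=0 B=1 C=-2 D=0 ZF=1 PC=6
Step 15: PC=6 exec 'MOV B, 1'. After: A=0 B=1 C=-2 D=0 ZF=1 PC=7
Step 16: PC=7 exec 'MOV C, 5'. After: A=0 B=1 C=5 D=0 ZF=1 PC=8
Step 17: PC=8 exec 'ADD C, 1'. After: A=0 B=1 C=6 D=0 ZF=0 PC=9
Step 18: PC=9 exec 'MOV A, 4'. After: A=4 B=1 C=6 D=0 ZF=0 PC=10
Step 19: PC=10 exec 'MOV D, 6'. After: A=4 B=1 C=6 D=6 ZF=0 PC=11
Step 20: PC=11 exec 'MOV B, 5'. After: A=4 B=5 C=6 D=6 ZF=0 PC=12
Step 21: PC=12 exec 'ADD B, 6'. After: A=4 B=11 C=6 D=6 ZF=0 PC=13
Step 22: PC=13 exec 'ADD D, 6'. After: A=4 B=11 C=6 D=12 ZF=0 PC=14
Step 23: PC=14 exec 'HALT'. After: A=4 B=11 C=6 D=12 ZF=0 PC=14 HALTED

Answer: 4 11 6 12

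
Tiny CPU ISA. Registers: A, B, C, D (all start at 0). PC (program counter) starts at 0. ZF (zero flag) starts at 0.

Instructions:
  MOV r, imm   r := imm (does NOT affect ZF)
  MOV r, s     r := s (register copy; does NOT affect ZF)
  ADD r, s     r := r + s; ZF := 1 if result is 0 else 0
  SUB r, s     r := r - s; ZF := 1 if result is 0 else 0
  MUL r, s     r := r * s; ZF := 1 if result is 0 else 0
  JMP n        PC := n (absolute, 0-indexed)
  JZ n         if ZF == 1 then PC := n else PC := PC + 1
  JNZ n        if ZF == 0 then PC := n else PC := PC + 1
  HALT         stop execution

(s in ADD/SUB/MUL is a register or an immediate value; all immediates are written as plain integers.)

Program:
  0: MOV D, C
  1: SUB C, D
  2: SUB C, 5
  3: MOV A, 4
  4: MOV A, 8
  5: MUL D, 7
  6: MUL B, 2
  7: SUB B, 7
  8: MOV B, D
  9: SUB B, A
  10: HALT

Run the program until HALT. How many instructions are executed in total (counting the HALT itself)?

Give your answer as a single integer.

Step 1: PC=0 exec 'MOV D, C'. After: A=0 B=0 C=0 D=0 ZF=0 PC=1
Step 2: PC=1 exec 'SUB C, D'. After: A=0 B=0 C=0 D=0 ZF=1 PC=2
Step 3: PC=2 exec 'SUB C, 5'. After: A=0 B=0 C=-5 D=0 ZF=0 PC=3
Step 4: PC=3 exec 'MOV A, 4'. After: A=4 B=0 C=-5 D=0 ZF=0 PC=4
Step 5: PC=4 exec 'MOV A, 8'. After: A=8 B=0 C=-5 D=0 ZF=0 PC=5
Step 6: PC=5 exec 'MUL D, 7'. After: A=8 B=0 C=-5 D=0 ZF=1 PC=6
Step 7: PC=6 exec 'MUL B, 2'. After: A=8 B=0 C=-5 D=0 ZF=1 PC=7
Step 8: PC=7 exec 'SUB B, 7'. After: A=8 B=-7 C=-5 D=0 ZF=0 PC=8
Step 9: PC=8 exec 'MOV B, D'. After: A=8 B=0 C=-5 D=0 ZF=0 PC=9
Step 10: PC=9 exec 'SUB B, A'. After: A=8 B=-8 C=-5 D=0 ZF=0 PC=10
Step 11: PC=10 exec 'HALT'. After: A=8 B=-8 C=-5 D=0 ZF=0 PC=10 HALTED
Total instructions executed: 11

Answer: 11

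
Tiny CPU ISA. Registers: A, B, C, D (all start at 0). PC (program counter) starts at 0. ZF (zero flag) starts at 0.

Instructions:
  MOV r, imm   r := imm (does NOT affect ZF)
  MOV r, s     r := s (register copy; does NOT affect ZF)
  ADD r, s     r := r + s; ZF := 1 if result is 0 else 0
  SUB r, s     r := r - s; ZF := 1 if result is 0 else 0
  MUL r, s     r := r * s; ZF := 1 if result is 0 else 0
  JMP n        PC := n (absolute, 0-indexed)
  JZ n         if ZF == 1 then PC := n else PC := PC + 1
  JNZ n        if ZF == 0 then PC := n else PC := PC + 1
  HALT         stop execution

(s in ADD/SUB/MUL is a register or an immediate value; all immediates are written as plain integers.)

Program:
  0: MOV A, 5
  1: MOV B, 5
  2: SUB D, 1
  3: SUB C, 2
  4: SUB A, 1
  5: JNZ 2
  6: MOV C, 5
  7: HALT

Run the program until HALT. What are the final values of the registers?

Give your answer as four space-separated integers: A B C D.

Step 1: PC=0 exec 'MOV A, 5'. After: A=5 B=0 C=0 D=0 ZF=0 PC=1
Step 2: PC=1 exec 'MOV B, 5'. After: A=5 B=5 C=0 D=0 ZF=0 PC=2
Step 3: PC=2 exec 'SUB D, 1'. After: A=5 B=5 C=0 D=-1 ZF=0 PC=3
Step 4: PC=3 exec 'SUB C, 2'. After: A=5 B=5 C=-2 D=-1 ZF=0 PC=4
Step 5: PC=4 exec 'SUB A, 1'. After: A=4 B=5 C=-2 D=-1 ZF=0 PC=5
Step 6: PC=5 exec 'JNZ 2'. After: A=4 B=5 C=-2 D=-1 ZF=0 PC=2
Step 7: PC=2 exec 'SUB D, 1'. After: A=4 B=5 C=-2 D=-2 ZF=0 PC=3
Step 8: PC=3 exec 'SUB C, 2'. After: A=4 B=5 C=-4 D=-2 ZF=0 PC=4
Step 9: PC=4 exec 'SUB A, 1'. After: A=3 B=5 C=-4 D=-2 ZF=0 PC=5
Step 10: PC=5 exec 'JNZ 2'. After: A=3 B=5 C=-4 D=-2 ZF=0 PC=2
Step 11: PC=2 exec 'SUB D, 1'. After: A=3 B=5 C=-4 D=-3 ZF=0 PC=3
Step 12: PC=3 exec 'SUB C, 2'. After: A=3 B=5 C=-6 D=-3 ZF=0 PC=4
Step 13: PC=4 exec 'SUB A, 1'. After: A=2 B=5 C=-6 D=-3 ZF=0 PC=5
Step 14: PC=5 exec 'JNZ 2'. After: A=2 B=5 C=-6 D=-3 ZF=0 PC=2
Step 15: PC=2 exec 'SUB D, 1'. After: A=2 B=5 C=-6 D=-4 ZF=0 PC=3
Step 16: PC=3 exec 'SUB C, 2'. After: A=2 B=5 C=-8 D=-4 ZF=0 PC=4
Step 17: PC=4 exec 'SUB A, 1'. After: A=1 B=5 C=-8 D=-4 ZF=0 PC=5
Step 18: PC=5 exec 'JNZ 2'. After: A=1 B=5 C=-8 D=-4 ZF=0 PC=2
Step 19: PC=2 exec 'SUB D, 1'. After: A=1 B=5 C=-8 D=-5 ZF=0 PC=3
Step 20: PC=3 exec 'SUB C, 2'. After: A=1 B=5 C=-10 D=-5 ZF=0 PC=4
Step 21: PC=4 exec 'SUB A, 1'. After: A=0 B=5 C=-10 D=-5 ZF=1 PC=5
Step 22: PC=5 exec 'JNZ 2'. After: A=0 B=5 C=-10 D=-5 ZF=1 PC=6
Step 23: PC=6 exec 'MOV C, 5'. After: A=0 B=5 C=5 D=-5 ZF=1 PC=7
Step 24: PC=7 exec 'HALT'. After: A=0 B=5 C=5 D=-5 ZF=1 PC=7 HALTED

Answer: 0 5 5 -5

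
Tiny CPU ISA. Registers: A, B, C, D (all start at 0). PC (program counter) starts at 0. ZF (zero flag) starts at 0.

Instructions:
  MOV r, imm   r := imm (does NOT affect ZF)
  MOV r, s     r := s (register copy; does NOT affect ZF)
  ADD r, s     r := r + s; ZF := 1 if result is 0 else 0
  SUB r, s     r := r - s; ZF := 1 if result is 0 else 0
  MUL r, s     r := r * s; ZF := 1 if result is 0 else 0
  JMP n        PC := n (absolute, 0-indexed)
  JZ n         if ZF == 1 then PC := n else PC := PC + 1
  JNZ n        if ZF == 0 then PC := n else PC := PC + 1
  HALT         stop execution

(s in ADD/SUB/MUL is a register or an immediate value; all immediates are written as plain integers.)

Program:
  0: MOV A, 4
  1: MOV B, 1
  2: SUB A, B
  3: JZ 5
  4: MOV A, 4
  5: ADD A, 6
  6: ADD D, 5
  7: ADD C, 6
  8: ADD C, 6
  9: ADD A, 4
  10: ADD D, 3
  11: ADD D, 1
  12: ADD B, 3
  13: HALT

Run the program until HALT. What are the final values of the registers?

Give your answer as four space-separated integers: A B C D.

Answer: 14 4 12 9

Derivation:
Step 1: PC=0 exec 'MOV A, 4'. After: A=4 B=0 C=0 D=0 ZF=0 PC=1
Step 2: PC=1 exec 'MOV B, 1'. After: A=4 B=1 C=0 D=0 ZF=0 PC=2
Step 3: PC=2 exec 'SUB A, B'. After: A=3 B=1 C=0 D=0 ZF=0 PC=3
Step 4: PC=3 exec 'JZ 5'. After: A=3 B=1 C=0 D=0 ZF=0 PC=4
Step 5: PC=4 exec 'MOV A, 4'. After: A=4 B=1 C=0 D=0 ZF=0 PC=5
Step 6: PC=5 exec 'ADD A, 6'. After: A=10 B=1 C=0 D=0 ZF=0 PC=6
Step 7: PC=6 exec 'ADD D, 5'. After: A=10 B=1 C=0 D=5 ZF=0 PC=7
Step 8: PC=7 exec 'ADD C, 6'. After: A=10 B=1 C=6 D=5 ZF=0 PC=8
Step 9: PC=8 exec 'ADD C, 6'. After: A=10 B=1 C=12 D=5 ZF=0 PC=9
Step 10: PC=9 exec 'ADD A, 4'. After: A=14 B=1 C=12 D=5 ZF=0 PC=10
Step 11: PC=10 exec 'ADD D, 3'. After: A=14 B=1 C=12 D=8 ZF=0 PC=11
Step 12: PC=11 exec 'ADD D, 1'. After: A=14 B=1 C=12 D=9 ZF=0 PC=12
Step 13: PC=12 exec 'ADD B, 3'. After: A=14 B=4 C=12 D=9 ZF=0 PC=13
Step 14: PC=13 exec 'HALT'. After: A=14 B=4 C=12 D=9 ZF=0 PC=13 HALTED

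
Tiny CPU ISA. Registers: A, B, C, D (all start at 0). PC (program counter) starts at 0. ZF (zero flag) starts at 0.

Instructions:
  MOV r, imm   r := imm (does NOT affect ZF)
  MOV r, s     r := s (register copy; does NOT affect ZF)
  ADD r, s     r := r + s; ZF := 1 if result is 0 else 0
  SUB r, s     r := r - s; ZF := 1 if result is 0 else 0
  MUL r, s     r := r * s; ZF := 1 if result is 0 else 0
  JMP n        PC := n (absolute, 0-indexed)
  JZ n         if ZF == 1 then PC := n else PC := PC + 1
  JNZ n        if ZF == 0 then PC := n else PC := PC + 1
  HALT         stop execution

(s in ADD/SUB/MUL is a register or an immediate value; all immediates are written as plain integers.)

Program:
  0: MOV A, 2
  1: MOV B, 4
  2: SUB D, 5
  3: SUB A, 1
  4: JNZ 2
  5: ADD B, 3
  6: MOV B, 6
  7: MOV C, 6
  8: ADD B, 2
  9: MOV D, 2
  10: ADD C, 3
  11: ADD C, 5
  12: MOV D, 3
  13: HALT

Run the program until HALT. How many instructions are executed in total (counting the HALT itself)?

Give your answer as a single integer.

Step 1: PC=0 exec 'MOV A, 2'. After: A=2 B=0 C=0 D=0 ZF=0 PC=1
Step 2: PC=1 exec 'MOV B, 4'. After: A=2 B=4 C=0 D=0 ZF=0 PC=2
Step 3: PC=2 exec 'SUB D, 5'. After: A=2 B=4 C=0 D=-5 ZF=0 PC=3
Step 4: PC=3 exec 'SUB A, 1'. After: A=1 B=4 C=0 D=-5 ZF=0 PC=4
Step 5: PC=4 exec 'JNZ 2'. After: A=1 B=4 C=0 D=-5 ZF=0 PC=2
Step 6: PC=2 exec 'SUB D, 5'. After: A=1 B=4 C=0 D=-10 ZF=0 PC=3
Step 7: PC=3 exec 'SUB A, 1'. After: A=0 B=4 C=0 D=-10 ZF=1 PC=4
Step 8: PC=4 exec 'JNZ 2'. After: A=0 B=4 C=0 D=-10 ZF=1 PC=5
Step 9: PC=5 exec 'ADD B, 3'. After: A=0 B=7 C=0 D=-10 ZF=0 PC=6
Step 10: PC=6 exec 'MOV B, 6'. After: A=0 B=6 C=0 D=-10 ZF=0 PC=7
Step 11: PC=7 exec 'MOV C, 6'. After: A=0 B=6 C=6 D=-10 ZF=0 PC=8
Step 12: PC=8 exec 'ADD B, 2'. After: A=0 B=8 C=6 D=-10 ZF=0 PC=9
Step 13: PC=9 exec 'MOV D, 2'. After: A=0 B=8 C=6 D=2 ZF=0 PC=10
Step 14: PC=10 exec 'ADD C, 3'. After: A=0 B=8 C=9 D=2 ZF=0 PC=11
Step 15: PC=11 exec 'ADD C, 5'. After: A=0 B=8 C=14 D=2 ZF=0 PC=12
Step 16: PC=12 exec 'MOV D, 3'. After: A=0 B=8 C=14 D=3 ZF=0 PC=13
Step 17: PC=13 exec 'HALT'. After: A=0 B=8 C=14 D=3 ZF=0 PC=13 HALTED
Total instructions executed: 17

Answer: 17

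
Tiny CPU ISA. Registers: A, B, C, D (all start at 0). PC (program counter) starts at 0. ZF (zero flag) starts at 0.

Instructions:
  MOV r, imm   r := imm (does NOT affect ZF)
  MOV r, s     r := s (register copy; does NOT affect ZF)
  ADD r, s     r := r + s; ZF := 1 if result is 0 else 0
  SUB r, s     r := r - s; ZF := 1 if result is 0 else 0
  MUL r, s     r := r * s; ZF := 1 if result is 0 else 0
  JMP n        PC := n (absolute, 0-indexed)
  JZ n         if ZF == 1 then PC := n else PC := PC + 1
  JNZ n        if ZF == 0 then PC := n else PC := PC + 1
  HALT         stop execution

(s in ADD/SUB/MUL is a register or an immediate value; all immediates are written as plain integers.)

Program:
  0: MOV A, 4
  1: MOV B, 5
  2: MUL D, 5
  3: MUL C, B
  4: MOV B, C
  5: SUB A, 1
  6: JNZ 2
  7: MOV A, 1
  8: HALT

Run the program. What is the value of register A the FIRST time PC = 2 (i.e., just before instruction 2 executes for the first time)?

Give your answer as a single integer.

Step 1: PC=0 exec 'MOV A, 4'. After: A=4 B=0 C=0 D=0 ZF=0 PC=1
Step 2: PC=1 exec 'MOV B, 5'. After: A=4 B=5 C=0 D=0 ZF=0 PC=2
First time PC=2: A=4

4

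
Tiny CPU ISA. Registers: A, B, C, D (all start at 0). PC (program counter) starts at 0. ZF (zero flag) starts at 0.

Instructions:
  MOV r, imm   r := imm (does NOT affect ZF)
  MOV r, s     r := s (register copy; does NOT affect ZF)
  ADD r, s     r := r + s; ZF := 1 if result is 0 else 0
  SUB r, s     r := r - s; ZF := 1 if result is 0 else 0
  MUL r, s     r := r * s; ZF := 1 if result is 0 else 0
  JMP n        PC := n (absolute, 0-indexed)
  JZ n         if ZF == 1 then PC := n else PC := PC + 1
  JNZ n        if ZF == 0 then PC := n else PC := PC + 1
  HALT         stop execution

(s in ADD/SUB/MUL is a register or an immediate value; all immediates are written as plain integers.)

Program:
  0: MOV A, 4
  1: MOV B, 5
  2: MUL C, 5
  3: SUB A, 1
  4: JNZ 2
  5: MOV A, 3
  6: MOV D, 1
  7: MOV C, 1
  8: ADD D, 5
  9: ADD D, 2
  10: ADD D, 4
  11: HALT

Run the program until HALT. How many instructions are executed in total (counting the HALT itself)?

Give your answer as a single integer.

Step 1: PC=0 exec 'MOV A, 4'. After: A=4 B=0 C=0 D=0 ZF=0 PC=1
Step 2: PC=1 exec 'MOV B, 5'. After: A=4 B=5 C=0 D=0 ZF=0 PC=2
Step 3: PC=2 exec 'MUL C, 5'. After: A=4 B=5 C=0 D=0 ZF=1 PC=3
Step 4: PC=3 exec 'SUB A, 1'. After: A=3 B=5 C=0 D=0 ZF=0 PC=4
Step 5: PC=4 exec 'JNZ 2'. After: A=3 B=5 C=0 D=0 ZF=0 PC=2
Step 6: PC=2 exec 'MUL C, 5'. After: A=3 B=5 C=0 D=0 ZF=1 PC=3
Step 7: PC=3 exec 'SUB A, 1'. After: A=2 B=5 C=0 D=0 ZF=0 PC=4
Step 8: PC=4 exec 'JNZ 2'. After: A=2 B=5 C=0 D=0 ZF=0 PC=2
Step 9: PC=2 exec 'MUL C, 5'. After: A=2 B=5 C=0 D=0 ZF=1 PC=3
Step 10: PC=3 exec 'SUB A, 1'. After: A=1 B=5 C=0 D=0 ZF=0 PC=4
Step 11: PC=4 exec 'JNZ 2'. After: A=1 B=5 C=0 D=0 ZF=0 PC=2
Step 12: PC=2 exec 'MUL C, 5'. After: A=1 B=5 C=0 D=0 ZF=1 PC=3
Step 13: PC=3 exec 'SUB A, 1'. After: A=0 B=5 C=0 D=0 ZF=1 PC=4
Step 14: PC=4 exec 'JNZ 2'. After: A=0 B=5 C=0 D=0 ZF=1 PC=5
Step 15: PC=5 exec 'MOV A, 3'. After: A=3 B=5 C=0 D=0 ZF=1 PC=6
Step 16: PC=6 exec 'MOV D, 1'. After: A=3 B=5 C=0 D=1 ZF=1 PC=7
Step 17: PC=7 exec 'MOV C, 1'. After: A=3 B=5 C=1 D=1 ZF=1 PC=8
Step 18: PC=8 exec 'ADD D, 5'. After: A=3 B=5 C=1 D=6 ZF=0 PC=9
Step 19: PC=9 exec 'ADD D, 2'. After: A=3 B=5 C=1 D=8 ZF=0 PC=10
Step 20: PC=10 exec 'ADD D, 4'. After: A=3 B=5 C=1 D=12 ZF=0 PC=11
Step 21: PC=11 exec 'HALT'. After: A=3 B=5 C=1 D=12 ZF=0 PC=11 HALTED
Total instructions executed: 21

Answer: 21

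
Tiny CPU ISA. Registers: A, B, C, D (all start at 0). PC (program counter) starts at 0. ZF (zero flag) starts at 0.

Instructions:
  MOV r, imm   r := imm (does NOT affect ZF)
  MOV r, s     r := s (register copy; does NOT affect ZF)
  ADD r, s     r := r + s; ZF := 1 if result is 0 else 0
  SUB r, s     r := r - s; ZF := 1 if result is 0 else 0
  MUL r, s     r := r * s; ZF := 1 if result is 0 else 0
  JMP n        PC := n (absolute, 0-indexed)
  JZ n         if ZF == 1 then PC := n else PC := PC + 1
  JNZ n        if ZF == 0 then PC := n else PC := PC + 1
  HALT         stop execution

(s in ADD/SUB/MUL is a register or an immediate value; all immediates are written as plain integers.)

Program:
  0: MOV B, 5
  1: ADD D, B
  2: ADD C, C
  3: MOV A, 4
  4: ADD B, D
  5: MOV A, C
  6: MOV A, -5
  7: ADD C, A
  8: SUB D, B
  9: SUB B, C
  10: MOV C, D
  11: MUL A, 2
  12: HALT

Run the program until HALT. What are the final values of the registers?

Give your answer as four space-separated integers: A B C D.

Step 1: PC=0 exec 'MOV B, 5'. After: A=0 B=5 C=0 D=0 ZF=0 PC=1
Step 2: PC=1 exec 'ADD D, B'. After: A=0 B=5 C=0 D=5 ZF=0 PC=2
Step 3: PC=2 exec 'ADD C, C'. After: A=0 B=5 C=0 D=5 ZF=1 PC=3
Step 4: PC=3 exec 'MOV A, 4'. After: A=4 B=5 C=0 D=5 ZF=1 PC=4
Step 5: PC=4 exec 'ADD B, D'. After: A=4 B=10 C=0 D=5 ZF=0 PC=5
Step 6: PC=5 exec 'MOV A, C'. After: A=0 B=10 C=0 D=5 ZF=0 PC=6
Step 7: PC=6 exec 'MOV A, -5'. After: A=-5 B=10 C=0 D=5 ZF=0 PC=7
Step 8: PC=7 exec 'ADD C, A'. After: A=-5 B=10 C=-5 D=5 ZF=0 PC=8
Step 9: PC=8 exec 'SUB D, B'. After: A=-5 B=10 C=-5 D=-5 ZF=0 PC=9
Step 10: PC=9 exec 'SUB B, C'. After: A=-5 B=15 C=-5 D=-5 ZF=0 PC=10
Step 11: PC=10 exec 'MOV C, D'. After: A=-5 B=15 C=-5 D=-5 ZF=0 PC=11
Step 12: PC=11 exec 'MUL A, 2'. After: A=-10 B=15 C=-5 D=-5 ZF=0 PC=12
Step 13: PC=12 exec 'HALT'. After: A=-10 B=15 C=-5 D=-5 ZF=0 PC=12 HALTED

Answer: -10 15 -5 -5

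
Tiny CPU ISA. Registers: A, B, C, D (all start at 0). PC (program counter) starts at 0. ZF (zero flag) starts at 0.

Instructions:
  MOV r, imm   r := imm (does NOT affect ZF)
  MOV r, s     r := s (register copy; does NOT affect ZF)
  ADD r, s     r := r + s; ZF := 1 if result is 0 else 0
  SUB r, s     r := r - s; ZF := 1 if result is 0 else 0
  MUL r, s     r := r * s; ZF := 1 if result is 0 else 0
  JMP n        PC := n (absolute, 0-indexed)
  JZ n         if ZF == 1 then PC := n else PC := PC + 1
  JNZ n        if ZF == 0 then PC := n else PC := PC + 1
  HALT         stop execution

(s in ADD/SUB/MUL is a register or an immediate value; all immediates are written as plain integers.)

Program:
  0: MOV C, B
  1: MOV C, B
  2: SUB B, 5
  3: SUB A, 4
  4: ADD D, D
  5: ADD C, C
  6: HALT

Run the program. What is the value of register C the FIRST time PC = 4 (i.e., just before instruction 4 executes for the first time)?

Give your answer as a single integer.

Step 1: PC=0 exec 'MOV C, B'. After: A=0 B=0 C=0 D=0 ZF=0 PC=1
Step 2: PC=1 exec 'MOV C, B'. After: A=0 B=0 C=0 D=0 ZF=0 PC=2
Step 3: PC=2 exec 'SUB B, 5'. After: A=0 B=-5 C=0 D=0 ZF=0 PC=3
Step 4: PC=3 exec 'SUB A, 4'. After: A=-4 B=-5 C=0 D=0 ZF=0 PC=4
First time PC=4: C=0

0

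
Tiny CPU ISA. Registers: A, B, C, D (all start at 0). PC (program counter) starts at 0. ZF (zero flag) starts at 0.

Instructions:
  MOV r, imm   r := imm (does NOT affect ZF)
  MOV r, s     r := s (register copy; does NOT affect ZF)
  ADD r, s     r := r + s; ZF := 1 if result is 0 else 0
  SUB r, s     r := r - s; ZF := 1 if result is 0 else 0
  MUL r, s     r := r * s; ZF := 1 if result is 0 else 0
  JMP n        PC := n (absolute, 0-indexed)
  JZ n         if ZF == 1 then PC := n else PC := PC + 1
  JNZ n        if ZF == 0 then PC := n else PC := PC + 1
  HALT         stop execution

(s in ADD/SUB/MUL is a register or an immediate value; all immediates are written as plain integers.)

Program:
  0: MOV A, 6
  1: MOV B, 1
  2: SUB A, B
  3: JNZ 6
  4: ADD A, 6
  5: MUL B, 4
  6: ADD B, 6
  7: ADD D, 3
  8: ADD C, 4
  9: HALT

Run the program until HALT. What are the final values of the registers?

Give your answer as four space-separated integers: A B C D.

Step 1: PC=0 exec 'MOV A, 6'. After: A=6 B=0 C=0 D=0 ZF=0 PC=1
Step 2: PC=1 exec 'MOV B, 1'. After: A=6 B=1 C=0 D=0 ZF=0 PC=2
Step 3: PC=2 exec 'SUB A, B'. After: A=5 B=1 C=0 D=0 ZF=0 PC=3
Step 4: PC=3 exec 'JNZ 6'. After: A=5 B=1 C=0 D=0 ZF=0 PC=6
Step 5: PC=6 exec 'ADD B, 6'. After: A=5 B=7 C=0 D=0 ZF=0 PC=7
Step 6: PC=7 exec 'ADD D, 3'. After: A=5 B=7 C=0 D=3 ZF=0 PC=8
Step 7: PC=8 exec 'ADD C, 4'. After: A=5 B=7 C=4 D=3 ZF=0 PC=9
Step 8: PC=9 exec 'HALT'. After: A=5 B=7 C=4 D=3 ZF=0 PC=9 HALTED

Answer: 5 7 4 3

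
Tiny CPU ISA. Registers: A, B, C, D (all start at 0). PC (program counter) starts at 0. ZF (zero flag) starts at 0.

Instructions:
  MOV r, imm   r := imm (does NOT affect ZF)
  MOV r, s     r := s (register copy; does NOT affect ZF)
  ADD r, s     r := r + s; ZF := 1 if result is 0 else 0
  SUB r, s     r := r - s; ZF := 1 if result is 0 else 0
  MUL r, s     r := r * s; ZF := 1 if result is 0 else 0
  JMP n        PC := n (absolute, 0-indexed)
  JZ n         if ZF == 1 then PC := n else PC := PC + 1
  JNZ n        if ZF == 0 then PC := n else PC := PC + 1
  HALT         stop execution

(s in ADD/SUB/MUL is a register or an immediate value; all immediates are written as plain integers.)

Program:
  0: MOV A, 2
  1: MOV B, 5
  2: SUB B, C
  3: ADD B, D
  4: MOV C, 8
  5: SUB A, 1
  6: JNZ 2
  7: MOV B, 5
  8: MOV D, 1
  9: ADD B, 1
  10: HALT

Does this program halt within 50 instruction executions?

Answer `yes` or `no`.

Step 1: PC=0 exec 'MOV A, 2'. After: A=2 B=0 C=0 D=0 ZF=0 PC=1
Step 2: PC=1 exec 'MOV B, 5'. After: A=2 B=5 C=0 D=0 ZF=0 PC=2
Step 3: PC=2 exec 'SUB B, C'. After: A=2 B=5 C=0 D=0 ZF=0 PC=3
Step 4: PC=3 exec 'ADD B, D'. After: A=2 B=5 C=0 D=0 ZF=0 PC=4
Step 5: PC=4 exec 'MOV C, 8'. After: A=2 B=5 C=8 D=0 ZF=0 PC=5
Step 6: PC=5 exec 'SUB A, 1'. After: A=1 B=5 C=8 D=0 ZF=0 PC=6
Step 7: PC=6 exec 'JNZ 2'. After: A=1 B=5 C=8 D=0 ZF=0 PC=2
Step 8: PC=2 exec 'SUB B, C'. After: A=1 B=-3 C=8 D=0 ZF=0 PC=3
Step 9: PC=3 exec 'ADD B, D'. After: A=1 B=-3 C=8 D=0 ZF=0 PC=4
Step 10: PC=4 exec 'MOV C, 8'. After: A=1 B=-3 C=8 D=0 ZF=0 PC=5
Step 11: PC=5 exec 'SUB A, 1'. After: A=0 B=-3 C=8 D=0 ZF=1 PC=6
Step 12: PC=6 exec 'JNZ 2'. After: A=0 B=-3 C=8 D=0 ZF=1 PC=7
Step 13: PC=7 exec 'MOV B, 5'. After: A=0 B=5 C=8 D=0 ZF=1 PC=8
Step 14: PC=8 exec 'MOV D, 1'. After: A=0 B=5 C=8 D=1 ZF=1 PC=9
Step 15: PC=9 exec 'ADD B, 1'. After: A=0 B=6 C=8 D=1 ZF=0 PC=10
Step 16: PC=10 exec 'HALT'. After: A=0 B=6 C=8 D=1 ZF=0 PC=10 HALTED

Answer: yes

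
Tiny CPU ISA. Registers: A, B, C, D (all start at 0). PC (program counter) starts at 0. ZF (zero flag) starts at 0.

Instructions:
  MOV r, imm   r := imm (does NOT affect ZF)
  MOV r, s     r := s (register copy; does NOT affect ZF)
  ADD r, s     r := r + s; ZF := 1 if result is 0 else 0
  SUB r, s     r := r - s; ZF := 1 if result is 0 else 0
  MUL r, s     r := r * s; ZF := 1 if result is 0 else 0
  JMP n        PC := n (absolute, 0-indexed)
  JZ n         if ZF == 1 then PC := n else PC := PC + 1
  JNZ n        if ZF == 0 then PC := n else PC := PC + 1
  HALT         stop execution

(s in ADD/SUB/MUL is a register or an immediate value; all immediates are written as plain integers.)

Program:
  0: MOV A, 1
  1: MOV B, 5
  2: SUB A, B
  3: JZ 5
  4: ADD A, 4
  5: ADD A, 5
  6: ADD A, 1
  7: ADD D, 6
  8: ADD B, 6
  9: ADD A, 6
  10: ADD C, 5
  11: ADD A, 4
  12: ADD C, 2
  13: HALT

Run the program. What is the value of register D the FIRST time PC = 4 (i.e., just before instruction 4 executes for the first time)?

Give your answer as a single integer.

Step 1: PC=0 exec 'MOV A, 1'. After: A=1 B=0 C=0 D=0 ZF=0 PC=1
Step 2: PC=1 exec 'MOV B, 5'. After: A=1 B=5 C=0 D=0 ZF=0 PC=2
Step 3: PC=2 exec 'SUB A, B'. After: A=-4 B=5 C=0 D=0 ZF=0 PC=3
Step 4: PC=3 exec 'JZ 5'. After: A=-4 B=5 C=0 D=0 ZF=0 PC=4
First time PC=4: D=0

0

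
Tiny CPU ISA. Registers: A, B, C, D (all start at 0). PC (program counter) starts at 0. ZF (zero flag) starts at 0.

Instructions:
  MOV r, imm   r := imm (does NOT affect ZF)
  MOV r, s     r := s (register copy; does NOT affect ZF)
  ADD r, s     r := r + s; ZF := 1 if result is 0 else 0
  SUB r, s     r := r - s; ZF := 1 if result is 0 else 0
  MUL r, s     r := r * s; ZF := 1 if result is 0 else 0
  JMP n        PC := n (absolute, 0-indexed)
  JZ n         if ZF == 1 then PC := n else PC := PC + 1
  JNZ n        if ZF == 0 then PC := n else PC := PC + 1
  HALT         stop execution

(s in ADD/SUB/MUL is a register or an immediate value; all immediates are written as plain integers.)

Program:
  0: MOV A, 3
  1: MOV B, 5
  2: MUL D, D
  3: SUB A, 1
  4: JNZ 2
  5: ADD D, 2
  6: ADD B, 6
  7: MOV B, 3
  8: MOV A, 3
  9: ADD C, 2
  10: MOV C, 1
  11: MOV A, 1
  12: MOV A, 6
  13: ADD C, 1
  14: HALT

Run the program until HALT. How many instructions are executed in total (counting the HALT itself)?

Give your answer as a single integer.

Answer: 21

Derivation:
Step 1: PC=0 exec 'MOV A, 3'. After: A=3 B=0 C=0 D=0 ZF=0 PC=1
Step 2: PC=1 exec 'MOV B, 5'. After: A=3 B=5 C=0 D=0 ZF=0 PC=2
Step 3: PC=2 exec 'MUL D, D'. After: A=3 B=5 C=0 D=0 ZF=1 PC=3
Step 4: PC=3 exec 'SUB A, 1'. After: A=2 B=5 C=0 D=0 ZF=0 PC=4
Step 5: PC=4 exec 'JNZ 2'. After: A=2 B=5 C=0 D=0 ZF=0 PC=2
Step 6: PC=2 exec 'MUL D, D'. After: A=2 B=5 C=0 D=0 ZF=1 PC=3
Step 7: PC=3 exec 'SUB A, 1'. After: A=1 B=5 C=0 D=0 ZF=0 PC=4
Step 8: PC=4 exec 'JNZ 2'. After: A=1 B=5 C=0 D=0 ZF=0 PC=2
Step 9: PC=2 exec 'MUL D, D'. After: A=1 B=5 C=0 D=0 ZF=1 PC=3
Step 10: PC=3 exec 'SUB A, 1'. After: A=0 B=5 C=0 D=0 ZF=1 PC=4
Step 11: PC=4 exec 'JNZ 2'. After: A=0 B=5 C=0 D=0 ZF=1 PC=5
Step 12: PC=5 exec 'ADD D, 2'. After: A=0 B=5 C=0 D=2 ZF=0 PC=6
Step 13: PC=6 exec 'ADD B, 6'. After: A=0 B=11 C=0 D=2 ZF=0 PC=7
Step 14: PC=7 exec 'MOV B, 3'. After: A=0 B=3 C=0 D=2 ZF=0 PC=8
Step 15: PC=8 exec 'MOV A, 3'. After: A=3 B=3 C=0 D=2 ZF=0 PC=9
Step 16: PC=9 exec 'ADD C, 2'. After: A=3 B=3 C=2 D=2 ZF=0 PC=10
Step 17: PC=10 exec 'MOV C, 1'. After: A=3 B=3 C=1 D=2 ZF=0 PC=11
Step 18: PC=11 exec 'MOV A, 1'. After: A=1 B=3 C=1 D=2 ZF=0 PC=12
Step 19: PC=12 exec 'MOV A, 6'. After: A=6 B=3 C=1 D=2 ZF=0 PC=13
Step 20: PC=13 exec 'ADD C, 1'. After: A=6 B=3 C=2 D=2 ZF=0 PC=14
Step 21: PC=14 exec 'HALT'. After: A=6 B=3 C=2 D=2 ZF=0 PC=14 HALTED
Total instructions executed: 21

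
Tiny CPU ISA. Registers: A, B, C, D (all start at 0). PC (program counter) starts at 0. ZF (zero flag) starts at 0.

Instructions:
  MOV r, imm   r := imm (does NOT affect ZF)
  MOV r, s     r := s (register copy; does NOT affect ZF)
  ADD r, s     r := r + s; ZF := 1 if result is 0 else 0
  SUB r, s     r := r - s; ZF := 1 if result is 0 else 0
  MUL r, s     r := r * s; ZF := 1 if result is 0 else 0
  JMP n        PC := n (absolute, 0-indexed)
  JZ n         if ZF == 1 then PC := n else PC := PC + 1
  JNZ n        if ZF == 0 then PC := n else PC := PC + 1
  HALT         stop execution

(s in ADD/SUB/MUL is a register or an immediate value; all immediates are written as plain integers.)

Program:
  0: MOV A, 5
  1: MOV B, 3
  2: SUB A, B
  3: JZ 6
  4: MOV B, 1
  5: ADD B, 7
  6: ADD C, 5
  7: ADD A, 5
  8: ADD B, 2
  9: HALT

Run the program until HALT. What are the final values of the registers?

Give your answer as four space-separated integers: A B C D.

Answer: 7 10 5 0

Derivation:
Step 1: PC=0 exec 'MOV A, 5'. After: A=5 B=0 C=0 D=0 ZF=0 PC=1
Step 2: PC=1 exec 'MOV B, 3'. After: A=5 B=3 C=0 D=0 ZF=0 PC=2
Step 3: PC=2 exec 'SUB A, B'. After: A=2 B=3 C=0 D=0 ZF=0 PC=3
Step 4: PC=3 exec 'JZ 6'. After: A=2 B=3 C=0 D=0 ZF=0 PC=4
Step 5: PC=4 exec 'MOV B, 1'. After: A=2 B=1 C=0 D=0 ZF=0 PC=5
Step 6: PC=5 exec 'ADD B, 7'. After: A=2 B=8 C=0 D=0 ZF=0 PC=6
Step 7: PC=6 exec 'ADD C, 5'. After: A=2 B=8 C=5 D=0 ZF=0 PC=7
Step 8: PC=7 exec 'ADD A, 5'. After: A=7 B=8 C=5 D=0 ZF=0 PC=8
Step 9: PC=8 exec 'ADD B, 2'. After: A=7 B=10 C=5 D=0 ZF=0 PC=9
Step 10: PC=9 exec 'HALT'. After: A=7 B=10 C=5 D=0 ZF=0 PC=9 HALTED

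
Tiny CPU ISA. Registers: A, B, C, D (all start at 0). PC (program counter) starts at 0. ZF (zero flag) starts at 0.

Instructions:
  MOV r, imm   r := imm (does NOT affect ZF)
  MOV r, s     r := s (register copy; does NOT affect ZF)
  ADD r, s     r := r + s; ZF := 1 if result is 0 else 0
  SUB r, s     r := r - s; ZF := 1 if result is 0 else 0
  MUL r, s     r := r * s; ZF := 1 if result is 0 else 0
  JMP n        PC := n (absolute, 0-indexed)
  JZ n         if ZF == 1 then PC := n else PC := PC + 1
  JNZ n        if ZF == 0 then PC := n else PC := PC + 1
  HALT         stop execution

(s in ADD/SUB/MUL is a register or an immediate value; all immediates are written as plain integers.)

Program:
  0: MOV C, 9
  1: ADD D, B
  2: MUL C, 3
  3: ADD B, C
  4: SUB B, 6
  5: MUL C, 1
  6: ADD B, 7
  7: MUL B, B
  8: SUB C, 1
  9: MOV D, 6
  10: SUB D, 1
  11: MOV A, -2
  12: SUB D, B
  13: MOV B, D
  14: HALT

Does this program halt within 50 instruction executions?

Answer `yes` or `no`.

Answer: yes

Derivation:
Step 1: PC=0 exec 'MOV C, 9'. After: A=0 B=0 C=9 D=0 ZF=0 PC=1
Step 2: PC=1 exec 'ADD D, B'. After: A=0 B=0 C=9 D=0 ZF=1 PC=2
Step 3: PC=2 exec 'MUL C, 3'. After: A=0 B=0 C=27 D=0 ZF=0 PC=3
Step 4: PC=3 exec 'ADD B, C'. After: A=0 B=27 C=27 D=0 ZF=0 PC=4
Step 5: PC=4 exec 'SUB B, 6'. After: A=0 B=21 C=27 D=0 ZF=0 PC=5
Step 6: PC=5 exec 'MUL C, 1'. After: A=0 B=21 C=27 D=0 ZF=0 PC=6
Step 7: PC=6 exec 'ADD B, 7'. After: A=0 B=28 C=27 D=0 ZF=0 PC=7
Step 8: PC=7 exec 'MUL B, B'. After: A=0 B=784 C=27 D=0 ZF=0 PC=8
Step 9: PC=8 exec 'SUB C, 1'. After: A=0 B=784 C=26 D=0 ZF=0 PC=9
Step 10: PC=9 exec 'MOV D, 6'. After: A=0 B=784 C=26 D=6 ZF=0 PC=10
Step 11: PC=10 exec 'SUB D, 1'. After: A=0 B=784 C=26 D=5 ZF=0 PC=11
Step 12: PC=11 exec 'MOV A, -2'. After: A=-2 B=784 C=26 D=5 ZF=0 PC=12
Step 13: PC=12 exec 'SUB D, B'. After: A=-2 B=784 C=26 D=-779 ZF=0 PC=13
Step 14: PC=13 exec 'MOV B, D'. After: A=-2 B=-779 C=26 D=-779 ZF=0 PC=14
Step 15: PC=14 exec 'HALT'. After: A=-2 B=-779 C=26 D=-779 ZF=0 PC=14 HALTED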